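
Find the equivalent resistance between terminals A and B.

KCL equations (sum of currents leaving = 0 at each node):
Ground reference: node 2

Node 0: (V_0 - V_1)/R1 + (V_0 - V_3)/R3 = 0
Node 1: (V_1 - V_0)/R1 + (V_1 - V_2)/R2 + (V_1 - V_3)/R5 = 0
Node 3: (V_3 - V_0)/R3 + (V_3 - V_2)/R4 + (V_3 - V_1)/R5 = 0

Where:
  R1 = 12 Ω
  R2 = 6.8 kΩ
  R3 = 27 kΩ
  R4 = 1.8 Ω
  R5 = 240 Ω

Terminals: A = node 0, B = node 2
The network is not a plain series/parallel combination. Inject a 1 A test current into terminal A (node 0) and return it from terminal B (node 2); then R_eq = V_A / (1 A).
Nodal analysis, taking node 2 as the 0 V reference.
Current source I_test pushes 1 A into node 0 and draws it out of node 2.
KCL at each unknown node (sum of currents leaving = 0; resistances in Ω):
  Node 0: (V_0 - V_1)/12 + (V_0 - V_3)/27000 - 1 = 0
  Node 1: (V_1 - V_0)/12 + (V_1 - 0)/6800 + (V_1 - V_3)/240 = 0
  Node 3: (V_3 - V_0)/27000 + (V_3 - V_1)/240 + (V_3 - 0)/1.8 = 0
Collecting terms (coefficients in siemens):
  0.08337·V_0 - 0.08333·V_1 - 0.00003704·V_3 = 1
  0.08765·V_1 - 0.08333·V_0 - 0.004167·V_3 = 0
  0.5598·V_3 - 0.00003704·V_0 - 0.004167·V_1 = 0
Solving these 3 simultaneous equations (Gaussian elimination) gives:
  V_0 = 243.3 V, V_1 = 231.4 V, V_3 = 1.739 V
R_eq = V_0 / 1 A = 243.3 Ω

Final answer: 243.3 Ω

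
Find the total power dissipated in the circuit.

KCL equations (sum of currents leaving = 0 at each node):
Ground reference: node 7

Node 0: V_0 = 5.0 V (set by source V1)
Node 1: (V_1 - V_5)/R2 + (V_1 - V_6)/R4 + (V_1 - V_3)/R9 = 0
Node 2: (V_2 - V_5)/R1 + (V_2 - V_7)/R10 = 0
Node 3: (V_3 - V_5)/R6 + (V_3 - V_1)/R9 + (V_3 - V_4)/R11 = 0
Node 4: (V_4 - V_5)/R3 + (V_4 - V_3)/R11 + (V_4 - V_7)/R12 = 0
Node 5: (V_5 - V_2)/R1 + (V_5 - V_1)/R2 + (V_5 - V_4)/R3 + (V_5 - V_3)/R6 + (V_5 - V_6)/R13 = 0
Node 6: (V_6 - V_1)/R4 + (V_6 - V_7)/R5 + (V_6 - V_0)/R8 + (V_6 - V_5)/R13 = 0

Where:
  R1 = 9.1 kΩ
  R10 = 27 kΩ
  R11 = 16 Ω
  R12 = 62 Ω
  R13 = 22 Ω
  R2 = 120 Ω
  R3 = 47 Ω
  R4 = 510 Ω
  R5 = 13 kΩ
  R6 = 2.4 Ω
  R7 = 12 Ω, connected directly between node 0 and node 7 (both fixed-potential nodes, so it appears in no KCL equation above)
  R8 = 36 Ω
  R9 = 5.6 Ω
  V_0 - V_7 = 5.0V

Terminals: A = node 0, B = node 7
Nodal analysis, taking node 7 as the 0 V reference.
Source V1 fixes V_0 = 5 V.
KCL at each unknown node (sum of currents leaving = 0; resistances in Ω):
  Node 1: (V_1 - V_5)/120 + (V_1 - V_6)/510 + (V_1 - V_3)/5.6 = 0
  Node 2: (V_2 - V_5)/9100 + (V_2 - 0)/27000 = 0
  Node 3: (V_3 - V_5)/2.4 + (V_3 - V_1)/5.6 + (V_3 - V_4)/16 = 0
  Node 4: (V_4 - V_5)/47 + (V_4 - V_3)/16 + (V_4 - 0)/62 = 0
  Node 5: (V_5 - V_2)/9100 + (V_5 - V_1)/120 + (V_5 - V_4)/47 + (V_5 - V_3)/2.4 + (V_5 - V_6)/22 = 0
  Node 6: (V_6 - V_1)/510 + (V_6 - 0)/13000 + (V_6 - 5)/36 + (V_6 - V_5)/22 = 0
Collecting terms (coefficients in siemens):
  0.1889·V_1 - 0.1786·V_3 - 0.008333·V_5 - 0.001961·V_6 = 0
  0.0001469·V_2 - 0.0001099·V_5 = 0
  0.6577·V_3 - 0.1786·V_1 - 0.0625·V_4 - 0.4167·V_5 = 0
  0.09991·V_4 - 0.0625·V_3 - 0.02128·V_5 = 0
  0.4918·V_5 - 0.008333·V_1 - 0.0001099·V_2 - 0.4167·V_3 - 0.02128·V_4 - 0.04545·V_6 = 0
  0.07527·V_6 - 0.001961·V_1 - 0.04545·V_5 = 0.1389
Solving these 6 simultaneous equations (Gaussian elimination) gives:
  V_1 = 2.785 V, V_2 = 2.12 V, V_3 = 2.774 V, V_4 = 2.339 V
  V_5 = 2.834 V, V_6 = 3.629 V
Power in each resistor, P = (ΔV)²/R:
  P_R1 = (2.12 - 2.834)²/9100 = 0.00005608 W
  P_R2 = (2.785 - 2.834)²/120 = 0.00001981 W
  P_R3 = (2.339 - 2.834)²/47 = 0.005218 W
  P_R4 = (2.785 - 3.629)²/510 = 0.001397 W
  P_R5 = (3.629 - 0)²/13000 = 0.001013 W
  P_R6 = (2.774 - 2.834)²/2.4 = 0.001515 W
  P_R7 = (5 - 0)²/12 = 2.083 W
  P_R8 = (5 - 3.629)²/36 = 0.0522 W
  P_R9 = (2.785 - 2.774)²/5.6 = 0.00002379 W
  P_R10 = (2.12 - 0)²/27000 = 0.0001664 W
  P_R11 = (2.774 - 2.339)²/16 = 0.01182 W
  P_R12 = (2.339 - 0)²/62 = 0.08822 W
  P_R13 = (2.834 - 3.629)²/22 = 0.02874 W
P_total = P_R1 + P_R2 + P_R3 + P_R4 + P_R5 + P_R6 + P_R7 + P_R8 + P_R9 + P_R10 + P_R11 + P_R12 + P_R13 = 2.274 W

Final answer: 2.274 W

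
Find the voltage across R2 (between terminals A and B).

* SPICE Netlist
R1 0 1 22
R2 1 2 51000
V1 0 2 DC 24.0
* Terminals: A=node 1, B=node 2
R1 and R2 are in series across V1 (node 0 → node 1 → node 2), and the output A–B is taken across R2, so this is a voltage divider.
Series current: I = V1/(R1 + R2) = 24/(22 + 51000) = 24/51020 = 0.0004704 A
V_R2 = I × R2 = V1 × R2/(R1 + R2) = 24 × 51000/51020 = 23.99 V

Final answer: 23.99 V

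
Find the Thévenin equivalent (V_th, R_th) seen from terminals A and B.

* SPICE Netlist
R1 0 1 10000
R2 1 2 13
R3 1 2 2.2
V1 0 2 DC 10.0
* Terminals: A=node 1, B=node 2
Step 1 — V_th is the open-circuit voltage V_A - V_B (nothing connected across the terminals).
Nodal analysis, taking node 2 as the 0 V reference.
Source V1 fixes V_0 = 10 V.
KCL at each unknown node (sum of currents leaving = 0; resistances in Ω):
  Node 1: (V_1 - 10)/10000 + (V_1 - 0)/13 + (V_1 - 0)/2.2 = 0
Collecting terms: 0.5316 × V_1 = 0.001  =>  V_1 = 0.001881 V
V_th = V_1 - V_2 = 0.001881 - 0 = 0.001881 V
Step 2 — R_th: zero the source — replace V1 by a short circuit (node 2 merges into node 0) — and find the resistance seen between A (node 1) and B (node 0).
Reduce the network between node 1 (A) and node 0 (B) by series/parallel combination:
  Rp1 = R1 ‖ R2 ‖ R3 (parallel, all between nodes 0 and 1) = 1/(1/10000 + 1/13 + 1/2.2) = 1.881 Ω
R_th = 1.881 Ω

Final answer: V_th = 0.001881 V, R_th = 1.881 Ω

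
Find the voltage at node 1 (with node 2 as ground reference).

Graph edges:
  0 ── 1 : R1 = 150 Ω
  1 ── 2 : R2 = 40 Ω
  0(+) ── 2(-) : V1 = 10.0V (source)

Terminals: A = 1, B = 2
Nodal analysis, taking node 2 as the 0 V reference.
Source V1 fixes V_0 = 10 V.
KCL at each unknown node (sum of currents leaving = 0; resistances in Ω):
  Node 1: (V_1 - 10)/150 + (V_1 - 0)/40 = 0
Collecting terms: 0.03167 × V_1 = 0.06667  =>  V_1 = 2.105 V
The requested potential is V_1 = 2.105 V.

Final answer: V_1 = 2.105 V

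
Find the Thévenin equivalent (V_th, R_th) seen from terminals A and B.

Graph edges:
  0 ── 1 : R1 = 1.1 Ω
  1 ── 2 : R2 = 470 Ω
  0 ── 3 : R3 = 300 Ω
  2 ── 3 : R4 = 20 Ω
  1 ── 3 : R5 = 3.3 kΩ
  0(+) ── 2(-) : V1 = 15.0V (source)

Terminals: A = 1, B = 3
Step 1 — V_th is the open-circuit voltage V_A - V_B (nothing connected across the terminals).
Nodal analysis, taking node 2 as the 0 V reference.
Source V1 fixes V_0 = 15 V.
KCL at each unknown node (sum of currents leaving = 0; resistances in Ω):
  Node 1: (V_1 - 15)/1.1 + (V_1 - 0)/470 + (V_1 - V_3)/3300 = 0
  Node 3: (V_3 - 15)/300 + (V_3 - 0)/20 + (V_3 - V_1)/3300 = 0
Collecting terms (coefficients in siemens):
  0.9115·V_1 - 0.000303·V_3 = 13.64
  0.05364·V_3 - 0.000303·V_1 = 0.05
Determinant D = (0.9115)(0.05364) - (-0.000303)(-0.000303) = 0.04889
V_1 = [(13.64)(0.05364) - (-0.000303)(0.05)]/D = 14.96 V
V_3 = [(0.9115)(0.05) - (13.64)(-0.000303)]/D = 1.017 V
V_th = V_1 - V_3 = 14.96 - 1.017 = 13.94 V
Step 2 — R_th: zero the source — replace V1 by a short circuit (node 2 merges into node 0) — and find the resistance seen between A (node 1) and B (node 3).
Reduce the network between node 1 (A) and node 3 (B) by series/parallel combination:
  Rp1 = R1 ‖ R2 (parallel, both between nodes 0 and 1) = 1/(1/1.1 + 1/470) = 1.097 Ω
  Rp2 = R3 ‖ R4 (parallel, both between nodes 0 and 3) = 1/(1/300 + 1/20) = 18.75 Ω
  Rs1 = Rp1 + Rp2 (series, joined only at node 0) = 1.097 + 18.75 = 19.85 Ω
  Rp3 = R5 ‖ Rs1 (parallel, both between nodes 1 and 3) = 1/(1/3300 + 1/19.85) = 19.73 Ω
R_th = 19.73 Ω

Final answer: V_th = 13.94 V, R_th = 19.73 Ω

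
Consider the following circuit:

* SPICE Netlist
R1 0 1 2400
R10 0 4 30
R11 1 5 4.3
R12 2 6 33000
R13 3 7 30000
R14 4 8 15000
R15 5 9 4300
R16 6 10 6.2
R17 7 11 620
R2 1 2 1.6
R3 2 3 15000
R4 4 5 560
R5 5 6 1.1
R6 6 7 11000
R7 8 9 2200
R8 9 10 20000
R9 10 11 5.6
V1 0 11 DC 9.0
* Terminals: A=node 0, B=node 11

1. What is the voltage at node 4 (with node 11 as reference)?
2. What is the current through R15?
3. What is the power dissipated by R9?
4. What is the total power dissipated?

Nodal analysis, taking node 11 as the 0 V reference.
Source V1 fixes V_0 = 9 V.
KCL at each unknown node (sum of currents leaving = 0; resistances in Ω):
  Node 1: (V_1 - 9)/2400 + (V_1 - V_2)/1.6 + (V_1 - V_5)/4.3 = 0
  Node 2: (V_2 - V_1)/1.6 + (V_2 - V_3)/15000 + (V_2 - V_6)/33000 = 0
  Node 3: (V_3 - V_2)/15000 + (V_3 - V_7)/30000 = 0
  Node 4: (V_4 - V_5)/560 + (V_4 - 9)/30 + (V_4 - V_8)/15000 = 0
  Node 5: (V_5 - V_4)/560 + (V_5 - V_6)/1.1 + (V_5 - V_1)/4.3 + (V_5 - V_9)/4300 = 0
  Node 6: (V_6 - V_5)/1.1 + (V_6 - V_7)/11000 + (V_6 - V_2)/33000 + (V_6 - V_10)/6.2 = 0
  Node 7: (V_7 - V_6)/11000 + (V_7 - V_3)/30000 + (V_7 - 0)/620 = 0
  Node 8: (V_8 - V_9)/2200 + (V_8 - V_4)/15000 = 0
  Node 9: (V_9 - V_8)/2200 + (V_9 - V_10)/20000 + (V_9 - V_5)/4300 = 0
  Node 10: (V_10 - V_9)/20000 + (V_10 - 0)/5.6 + (V_10 - V_6)/6.2 = 0
Collecting terms (coefficients in siemens):
  0.858·V_1 - 0.625·V_2 - 0.2326·V_5 = 0.00375
  0.6251·V_2 - 0.625·V_1 - 0.00006667·V_3 - 0.0000303·V_6 = 0
  0.0001·V_3 - 0.00006667·V_2 - 0.00003333·V_7 = 0
  0.03519·V_4 - 0.001786·V_5 - 0.00006667·V_8 = 0.3
  1.144·V_5 - 0.2326·V_1 - 0.001786·V_4 - 0.9091·V_6 - 0.0002326·V_9 = 0
  1.071·V_6 - 0.0000303·V_2 - 0.9091·V_5 - 0.00009091·V_7 - 0.1613·V_10 = 0
  0.001737·V_7 - 0.00003333·V_3 - 0.00009091·V_6 = 0
  0.0005212·V_8 - 0.00006667·V_4 - 0.0004545·V_9 = 0
  0.0007371·V_9 - 0.0002326·V_5 - 0.0004545·V_8 - 0.00005·V_10 = 0
  0.3399·V_10 - 0.1613·V_6 - 0.00005·V_9 = 0
Solving these 10 simultaneous equations (Gaussian elimination) gives:
  V_1 = 0.2582 V, V_2 = 0.2582 V, V_3 = 0.1771 V, V_4 = 8.543 V
  V_5 = 0.2425 V, V_6 = 0.2219 V, V_7 = 0.01501 V, V_8 = 2.522 V
  V_9 = 1.639 V, V_10 = 0.1055 V
Part 1:
  Read off the nodal solution: V_4 = 8.543 V
Part 2:
  I_R15 = (V_5 - V_9)/R15 = (0.2425 - 1.639)/4300 = -0.0003247 A
  Magnitude: I_R15 = 0.0003247 A
Part 3:
  I_R9 = (V_10 - V_11)/R9 = (0.1055 - 0)/5.6 = 0.01884 A
  P_R9 = I_R9² × R9 = (0.01884)² × 5.6 = 0.001988 W
Part 4:
  Power in each resistor, P = (ΔV)²/R:
    P_R1 = (9 - 0.2582)²/2400 = 0.03184 W
    P_R2 = (0.2582 - 0.2582)²/1.6 = 0.00000000006766 W
    P_R3 = (0.2582 - 0.1771)²/15000 = 0.0000004379 W
    P_R4 = (8.543 - 0.2425)²/560 = 0.123 W
    P_R5 = (0.2425 - 0.2219)²/1.1 = 0.0003881 W
    P_R6 = (0.2219 - 0.01501)²/11000 = 0.00000389 W
    P_R7 = (2.522 - 1.639)²/2200 = 0.0003545 W
    P_R8 = (1.639 - 0.1055)²/20000 = 0.0001176 W
    P_R9 = (0.1055 - 0)²/5.6 = 0.001988 W
    P_R10 = (9 - 8.543)²/30 = 0.006953 W
    P_R11 = (0.2582 - 0.2425)²/4.3 = 0.00005685 W
    P_R12 = (0.2582 - 0.2219)²/33000 = 0.0000000399 W
    P_R13 = (0.1771 - 0.01501)²/30000 = 0.0000008758 W
    P_R14 = (8.543 - 2.522)²/15000 = 0.002417 W
    P_R15 = (0.2425 - 1.639)²/4300 = 0.0004535 W
    P_R16 = (0.2219 - 0.1055)²/6.2 = 0.002183 W
    P_R17 = (0.01501 - 0)²/620 = 0.0000003633 W
  P_total = P_R1 + P_R2 + P_R3 + P_R4 + P_R5 + P_R6 + P_R7 + P_R8 + P_R9 + P_R10 + P_R11 + P_R12 + P_R13 + P_R14 + P_R15 + P_R16 + P_R17 = 0.1698 W

Final answers:
1. V_4 = 8.543 V
2. I_R15 = 0.0003247 A
3. P_R9 = 0.001988 W
4. P_total = 0.1698 W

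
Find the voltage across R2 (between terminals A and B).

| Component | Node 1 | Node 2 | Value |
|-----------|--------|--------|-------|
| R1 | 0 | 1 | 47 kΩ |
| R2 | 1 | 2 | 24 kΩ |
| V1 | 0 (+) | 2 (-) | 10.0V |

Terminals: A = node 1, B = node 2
R1 and R2 are in series across V1 (node 0 → node 1 → node 2), and the output A–B is taken across R2, so this is a voltage divider.
Series current: I = V1/(R1 + R2) = 10/(47000 + 24000) = 10/71000 = 0.0001408 A
V_R2 = I × R2 = V1 × R2/(R1 + R2) = 10 × 24000/71000 = 3.38 V

Final answer: 3.38 V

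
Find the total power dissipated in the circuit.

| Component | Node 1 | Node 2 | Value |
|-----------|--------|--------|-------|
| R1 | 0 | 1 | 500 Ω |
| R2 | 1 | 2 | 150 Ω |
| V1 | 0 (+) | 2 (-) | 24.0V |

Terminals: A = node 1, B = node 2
Nodal analysis, taking node 2 as the 0 V reference.
Source V1 fixes V_0 = 24 V.
KCL at each unknown node (sum of currents leaving = 0; resistances in Ω):
  Node 1: (V_1 - 24)/500 + (V_1 - 0)/150 = 0
Collecting terms: 0.008667 × V_1 = 0.048  =>  V_1 = 5.538 V
Power in each resistor, P = (ΔV)²/R:
  P_R1 = (24 - 5.538)²/500 = 0.6817 W
  P_R2 = (5.538 - 0)²/150 = 0.2045 W
P_total = P_R1 + P_R2 = 0.8862 W

Final answer: 0.8862 W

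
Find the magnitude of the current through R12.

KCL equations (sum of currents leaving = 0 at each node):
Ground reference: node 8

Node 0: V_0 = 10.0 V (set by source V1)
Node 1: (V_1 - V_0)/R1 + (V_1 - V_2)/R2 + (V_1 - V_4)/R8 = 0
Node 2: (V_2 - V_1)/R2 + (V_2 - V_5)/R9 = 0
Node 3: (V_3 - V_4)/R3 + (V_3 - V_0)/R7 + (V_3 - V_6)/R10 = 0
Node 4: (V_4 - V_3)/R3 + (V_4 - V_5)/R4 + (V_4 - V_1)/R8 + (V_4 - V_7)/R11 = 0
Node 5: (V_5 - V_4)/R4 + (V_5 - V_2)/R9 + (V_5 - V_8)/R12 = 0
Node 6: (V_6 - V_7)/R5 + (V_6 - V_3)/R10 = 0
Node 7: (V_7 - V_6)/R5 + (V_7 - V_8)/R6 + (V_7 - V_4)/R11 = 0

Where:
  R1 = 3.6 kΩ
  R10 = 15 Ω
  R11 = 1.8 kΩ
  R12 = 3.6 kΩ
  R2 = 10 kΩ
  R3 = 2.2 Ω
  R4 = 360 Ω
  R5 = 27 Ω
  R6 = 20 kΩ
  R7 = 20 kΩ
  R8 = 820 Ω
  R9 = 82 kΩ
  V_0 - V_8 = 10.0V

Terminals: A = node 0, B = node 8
Nodal analysis, taking node 8 as the 0 V reference.
Source V1 fixes V_0 = 10 V.
KCL at each unknown node (sum of currents leaving = 0; resistances in Ω):
  Node 1: (V_1 - 10)/3600 + (V_1 - V_2)/10000 + (V_1 - V_4)/820 = 0
  Node 2: (V_2 - V_1)/10000 + (V_2 - V_5)/82000 = 0
  Node 3: (V_3 - V_4)/2.2 + (V_3 - 10)/20000 + (V_3 - V_6)/15 = 0
  Node 4: (V_4 - V_3)/2.2 + (V_4 - V_5)/360 + (V_4 - V_1)/820 + (V_4 - V_7)/1800 = 0
  Node 5: (V_5 - V_4)/360 + (V_5 - V_2)/82000 + (V_5 - 0)/3600 = 0
  Node 6: (V_6 - V_7)/27 + (V_6 - V_3)/15 = 0
  Node 7: (V_7 - V_6)/27 + (V_7 - 0)/20000 + (V_7 - V_4)/1800 = 0
Collecting terms (coefficients in siemens):
  0.001597·V_1 - 0.0001·V_2 - 0.00122·V_4 = 0.002778
  0.0001122·V_2 - 0.0001·V_1 - 0.0000122·V_5 = 0
  0.5213·V_3 - 0.4545·V_4 - 0.06667·V_6 = 0.0005
  0.4591·V_4 - 0.00122·V_1 - 0.4545·V_3 - 0.002778·V_5 - 0.0005556·V_7 = 0
  0.003068·V_5 - 0.0000122·V_2 - 0.002778·V_4 = 0
  0.1037·V_6 - 0.06667·V_3 - 0.03704·V_7 = 0
  0.03764·V_7 - 0.0005556·V_4 - 0.03704·V_6 = 0
Solving these 7 simultaneous equations (Gaussian elimination) gives:
  V_1 = 5.735 V, V_2 = 5.584 V, V_3 = 4.776 V, V_4 = 4.776 V
  V_5 = 4.347 V, V_6 = 4.773 V, V_7 = 4.767 V
I_R12 = (V_5 - V_8)/R12 = (4.347 - 0)/3600 = 0.001207 A
|I_R12| = 0.001207 A

Final answer: |I_R12| = 0.001207 A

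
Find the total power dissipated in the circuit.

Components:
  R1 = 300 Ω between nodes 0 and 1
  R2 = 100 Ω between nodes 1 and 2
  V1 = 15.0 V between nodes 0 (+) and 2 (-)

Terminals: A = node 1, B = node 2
Nodal analysis, taking node 2 as the 0 V reference.
Source V1 fixes V_0 = 15 V.
KCL at each unknown node (sum of currents leaving = 0; resistances in Ω):
  Node 1: (V_1 - 15)/300 + (V_1 - 0)/100 = 0
Collecting terms: 0.01333 × V_1 = 0.05  =>  V_1 = 3.75 V
Power in each resistor, P = (ΔV)²/R:
  P_R1 = (15 - 3.75)²/300 = 0.4219 W
  P_R2 = (3.75 - 0)²/100 = 0.1406 W
P_total = P_R1 + P_R2 = 0.5625 W

Final answer: 0.5625 W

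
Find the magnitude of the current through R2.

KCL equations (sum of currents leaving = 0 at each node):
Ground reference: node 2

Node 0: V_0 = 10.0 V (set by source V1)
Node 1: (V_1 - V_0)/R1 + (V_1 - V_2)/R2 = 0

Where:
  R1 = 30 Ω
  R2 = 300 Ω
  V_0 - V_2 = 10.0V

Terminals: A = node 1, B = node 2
Nodal analysis, taking node 2 as the 0 V reference.
Source V1 fixes V_0 = 10 V.
KCL at each unknown node (sum of currents leaving = 0; resistances in Ω):
  Node 1: (V_1 - 10)/30 + (V_1 - 0)/300 = 0
Collecting terms: 0.03667 × V_1 = 0.3333  =>  V_1 = 9.091 V
I_R2 = (V_1 - V_2)/R2 = (9.091 - 0)/300 = 0.0303 A
|I_R2| = 0.0303 A

Final answer: |I_R2| = 0.0303 A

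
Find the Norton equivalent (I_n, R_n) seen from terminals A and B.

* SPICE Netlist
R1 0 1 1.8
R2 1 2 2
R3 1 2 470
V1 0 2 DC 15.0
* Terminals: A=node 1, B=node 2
Find the Thévenin equivalent first; then I_n = V_th/R_th and R_n = R_th.
Step 1 — V_th is the open-circuit voltage V_A - V_B (nothing connected across the terminals).
Nodal analysis, taking node 2 as the 0 V reference.
Source V1 fixes V_0 = 15 V.
KCL at each unknown node (sum of currents leaving = 0; resistances in Ω):
  Node 1: (V_1 - 15)/1.8 + (V_1 - 0)/2 + (V_1 - 0)/470 = 0
Collecting terms: 1.058 × V_1 = 8.333  =>  V_1 = 7.879 V
V_th = V_1 - V_2 = 7.879 - 0 = 7.879 V
Step 2 — R_th: zero the source — replace V1 by a short circuit (node 2 merges into node 0) — and find the resistance seen between A (node 1) and B (node 0).
Reduce the network between node 1 (A) and node 0 (B) by series/parallel combination:
  Rp1 = R1 ‖ R2 ‖ R3 (parallel, all between nodes 0 and 1) = 1/(1/1.8 + 1/2 + 1/470) = 0.9455 Ω
R_th = 0.9455 Ω
I_n = V_th/R_th = 7.879/0.9455 = 8.333 A, and R_n = R_th = 0.9455 Ω

Final answer: I_n = 8.333 A, R_n = 0.9455 Ω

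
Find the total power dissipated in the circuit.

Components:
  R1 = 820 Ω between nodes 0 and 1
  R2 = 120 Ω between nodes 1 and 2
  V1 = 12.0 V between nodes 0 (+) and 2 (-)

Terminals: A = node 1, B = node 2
Nodal analysis, taking node 2 as the 0 V reference.
Source V1 fixes V_0 = 12 V.
KCL at each unknown node (sum of currents leaving = 0; resistances in Ω):
  Node 1: (V_1 - 12)/820 + (V_1 - 0)/120 = 0
Collecting terms: 0.009553 × V_1 = 0.01463  =>  V_1 = 1.532 V
Power in each resistor, P = (ΔV)²/R:
  P_R1 = (12 - 1.532)²/820 = 0.1336 W
  P_R2 = (1.532 - 0)²/120 = 0.01956 W
P_total = P_R1 + P_R2 = 0.1532 W

Final answer: 0.1532 W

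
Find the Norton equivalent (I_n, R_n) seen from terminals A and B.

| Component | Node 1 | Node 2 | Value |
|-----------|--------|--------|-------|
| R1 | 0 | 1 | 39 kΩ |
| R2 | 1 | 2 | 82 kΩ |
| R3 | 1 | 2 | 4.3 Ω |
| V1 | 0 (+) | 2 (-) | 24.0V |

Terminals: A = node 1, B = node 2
Find the Thévenin equivalent first; then I_n = V_th/R_th and R_n = R_th.
Step 1 — V_th is the open-circuit voltage V_A - V_B (nothing connected across the terminals).
Nodal analysis, taking node 2 as the 0 V reference.
Source V1 fixes V_0 = 24 V.
KCL at each unknown node (sum of currents leaving = 0; resistances in Ω):
  Node 1: (V_1 - 24)/39000 + (V_1 - 0)/82000 + (V_1 - 0)/4.3 = 0
Collecting terms: 0.2326 × V_1 = 0.0006154  =>  V_1 = 0.002646 V
V_th = V_1 - V_2 = 0.002646 - 0 = 0.002646 V
Step 2 — R_th: zero the source — replace V1 by a short circuit (node 2 merges into node 0) — and find the resistance seen between A (node 1) and B (node 0).
Reduce the network between node 1 (A) and node 0 (B) by series/parallel combination:
  Rp1 = R1 ‖ R2 ‖ R3 (parallel, all between nodes 0 and 1) = 1/(1/39000 + 1/82000 + 1/4.3) = 4.299 Ω
R_th = 4.299 Ω
I_n = V_th/R_th = 0.002646/4.299 = 0.0006154 A, and R_n = R_th = 4.299 Ω

Final answer: I_n = 0.0006154 A, R_n = 4.299 Ω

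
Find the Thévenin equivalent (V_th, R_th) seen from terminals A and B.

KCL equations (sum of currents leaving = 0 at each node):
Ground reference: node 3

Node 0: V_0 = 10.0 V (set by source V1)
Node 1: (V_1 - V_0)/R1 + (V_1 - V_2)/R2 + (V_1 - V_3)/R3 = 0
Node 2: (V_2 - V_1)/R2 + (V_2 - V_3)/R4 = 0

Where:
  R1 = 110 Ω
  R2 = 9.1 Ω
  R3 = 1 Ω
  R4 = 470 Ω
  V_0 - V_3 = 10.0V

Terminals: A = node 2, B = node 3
Step 1 — V_th is the open-circuit voltage V_A - V_B (nothing connected across the terminals).
Nodal analysis, taking node 3 as the 0 V reference.
Source V1 fixes V_0 = 10 V.
KCL at each unknown node (sum of currents leaving = 0; resistances in Ω):
  Node 1: (V_1 - 10)/110 + (V_1 - V_2)/9.1 + (V_1 - 0)/1 = 0
  Node 2: (V_2 - V_1)/9.1 + (V_2 - 0)/470 = 0
Collecting terms (coefficients in siemens):
  1.119·V_1 - 0.1099·V_2 = 0.09091
  0.112·V_2 - 0.1099·V_1 = 0
Determinant D = (1.119)(0.112) - (-0.1099)(-0.1099) = 0.1133
V_1 = [(0.09091)(0.112) - (-0.1099)(0)]/D = 0.0899 V
V_2 = [(1.119)(0) - (0.09091)(-0.1099)]/D = 0.0882 V
V_th = V_2 - V_3 = 0.0882 - 0 = 0.0882 V
Step 2 — R_th: zero the source — replace V1 by a short circuit (node 3 merges into node 0) — and find the resistance seen between A (node 2) and B (node 0).
Reduce the network between node 2 (A) and node 0 (B) by series/parallel combination:
  Rp1 = R1 ‖ R3 (parallel, both between nodes 0 and 1) = 1/(1/110 + 1/1) = 0.991 Ω
  Rs1 = R2 + Rp1 (series, joined only at node 1) = 9.1 + 0.991 = 10.09 Ω
  Rp2 = R4 ‖ Rs1 (parallel, both between nodes 0 and 2) = 1/(1/470 + 1/10.09) = 9.879 Ω
R_th = 9.879 Ω

Final answer: V_th = 0.0882 V, R_th = 9.879 Ω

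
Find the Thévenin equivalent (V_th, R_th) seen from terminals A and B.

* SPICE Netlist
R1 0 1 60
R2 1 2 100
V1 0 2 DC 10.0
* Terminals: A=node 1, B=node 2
Step 1 — V_th is the open-circuit voltage V_A - V_B (nothing connected across the terminals).
Nodal analysis, taking node 2 as the 0 V reference.
Source V1 fixes V_0 = 10 V.
KCL at each unknown node (sum of currents leaving = 0; resistances in Ω):
  Node 1: (V_1 - 10)/60 + (V_1 - 0)/100 = 0
Collecting terms: 0.02667 × V_1 = 0.1667  =>  V_1 = 6.25 V
V_th = V_1 - V_2 = 6.25 - 0 = 6.25 V
Step 2 — R_th: zero the source — replace V1 by a short circuit (node 2 merges into node 0) — and find the resistance seen between A (node 1) and B (node 0).
Reduce the network between node 1 (A) and node 0 (B) by series/parallel combination:
  Rp1 = R1 ‖ R2 (parallel, both between nodes 0 and 1) = 1/(1/60 + 1/100) = 37.5 Ω
R_th = 37.5 Ω

Final answer: V_th = 6.25 V, R_th = 37.5 Ω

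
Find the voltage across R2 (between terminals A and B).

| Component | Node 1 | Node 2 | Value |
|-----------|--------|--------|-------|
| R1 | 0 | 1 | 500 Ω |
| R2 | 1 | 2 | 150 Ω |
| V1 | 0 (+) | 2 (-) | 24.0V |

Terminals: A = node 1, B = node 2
R1 and R2 are in series across V1 (node 0 → node 1 → node 2), and the output A–B is taken across R2, so this is a voltage divider.
Series current: I = V1/(R1 + R2) = 24/(500 + 150) = 24/650 = 0.03692 A
V_R2 = I × R2 = V1 × R2/(R1 + R2) = 24 × 150/650 = 5.538 V

Final answer: 5.538 V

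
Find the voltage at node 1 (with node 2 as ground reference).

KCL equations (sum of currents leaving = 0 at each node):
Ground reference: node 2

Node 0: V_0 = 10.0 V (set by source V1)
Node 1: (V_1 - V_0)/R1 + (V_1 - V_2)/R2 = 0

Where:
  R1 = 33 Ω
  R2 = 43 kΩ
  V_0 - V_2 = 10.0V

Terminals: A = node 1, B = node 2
Nodal analysis, taking node 2 as the 0 V reference.
Source V1 fixes V_0 = 10 V.
KCL at each unknown node (sum of currents leaving = 0; resistances in Ω):
  Node 1: (V_1 - 10)/33 + (V_1 - 0)/43000 = 0
Collecting terms: 0.03033 × V_1 = 0.303  =>  V_1 = 9.992 V
The requested potential is V_1 = 9.992 V.

Final answer: V_1 = 9.992 V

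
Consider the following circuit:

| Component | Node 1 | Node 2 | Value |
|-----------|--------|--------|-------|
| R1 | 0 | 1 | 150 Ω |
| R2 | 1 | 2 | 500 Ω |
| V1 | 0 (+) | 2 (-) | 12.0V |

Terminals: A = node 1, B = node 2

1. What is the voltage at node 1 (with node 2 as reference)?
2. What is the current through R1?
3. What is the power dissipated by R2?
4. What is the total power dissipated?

Nodal analysis, taking node 2 as the 0 V reference.
Source V1 fixes V_0 = 12 V.
KCL at each unknown node (sum of currents leaving = 0; resistances in Ω):
  Node 1: (V_1 - 12)/150 + (V_1 - 0)/500 = 0
Collecting terms: 0.008667 × V_1 = 0.08  =>  V_1 = 9.231 V
Part 1:
  Read off the nodal solution: V_1 = 9.231 V
Part 2:
  I_R1 = (V_0 - V_1)/R1 = (12 - 9.231)/150 = 0.01846 A
  Magnitude: I_R1 = 0.01846 A
Part 3:
  I_R2 = (V_1 - V_2)/R2 = (9.231 - 0)/500 = 0.01846 A
  P_R2 = I_R2² × R2 = (0.01846)² × 500 = 0.1704 W
Part 4:
  Power in each resistor, P = (ΔV)²/R:
    P_R1 = (12 - 9.231)²/150 = 0.05112 W
    P_R2 = (9.231 - 0)²/500 = 0.1704 W
  P_total = P_R1 + P_R2 = 0.2215 W

Final answers:
1. V_1 = 9.231 V
2. I_R1 = 0.01846 A
3. P_R2 = 0.1704 W
4. P_total = 0.2215 W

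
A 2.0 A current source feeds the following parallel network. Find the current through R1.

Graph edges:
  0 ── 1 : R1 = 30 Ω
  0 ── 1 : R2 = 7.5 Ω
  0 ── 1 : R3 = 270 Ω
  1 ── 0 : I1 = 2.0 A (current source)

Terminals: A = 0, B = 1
All resistors sit directly between nodes 0 and 1, so they are in parallel and share one voltage V; the full source current 2 A splits among them.
1/R_par = 1/30 + 1/7.5 + 1/270 = 0.1704 S  =>  R_par = 5.87 Ω
V = I × R_par = 2 × 5.87 = 11.74 V
I_R1 = V/R1 = 11.74/30 = 0.3913 A

Final answer: 0.3913 A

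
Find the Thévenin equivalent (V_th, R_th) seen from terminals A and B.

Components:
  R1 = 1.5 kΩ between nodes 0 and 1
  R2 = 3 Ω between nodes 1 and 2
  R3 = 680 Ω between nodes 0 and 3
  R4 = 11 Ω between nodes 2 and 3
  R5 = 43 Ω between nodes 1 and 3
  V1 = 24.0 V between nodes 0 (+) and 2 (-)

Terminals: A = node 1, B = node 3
Step 1 — V_th is the open-circuit voltage V_A - V_B (nothing connected across the terminals).
Nodal analysis, taking node 2 as the 0 V reference.
Source V1 fixes V_0 = 24 V.
KCL at each unknown node (sum of currents leaving = 0; resistances in Ω):
  Node 1: (V_1 - 24)/1500 + (V_1 - 0)/3 + (V_1 - V_3)/43 = 0
  Node 3: (V_3 - 24)/680 + (V_3 - 0)/11 + (V_3 - V_1)/43 = 0
Collecting terms (coefficients in siemens):
  0.3573·V_1 - 0.02326·V_3 = 0.016
  0.1156·V_3 - 0.02326·V_1 = 0.03529
Determinant D = (0.3573)(0.1156) - (-0.02326)(-0.02326) = 0.04077
V_1 = [(0.016)(0.1156) - (-0.02326)(0.03529)]/D = 0.06551 V
V_3 = [(0.3573)(0.03529) - (0.016)(-0.02326)]/D = 0.3184 V
V_th = V_1 - V_3 = 0.06551 - 0.3184 = -0.2529 V
Step 2 — R_th: zero the source — replace V1 by a short circuit (node 2 merges into node 0) — and find the resistance seen between A (node 1) and B (node 3).
Reduce the network between node 1 (A) and node 3 (B) by series/parallel combination:
  Rp1 = R1 ‖ R2 (parallel, both between nodes 0 and 1) = 1/(1/1500 + 1/3) = 2.994 Ω
  Rp2 = R3 ‖ R4 (parallel, both between nodes 0 and 3) = 1/(1/680 + 1/11) = 10.82 Ω
  Rs1 = Rp1 + Rp2 (series, joined only at node 0) = 2.994 + 10.82 = 13.82 Ω
  Rp3 = R5 ‖ Rs1 (parallel, both between nodes 1 and 3) = 1/(1/43 + 1/13.82) = 10.46 Ω
R_th = 10.46 Ω

Final answer: V_th = -0.2529 V, R_th = 10.46 Ω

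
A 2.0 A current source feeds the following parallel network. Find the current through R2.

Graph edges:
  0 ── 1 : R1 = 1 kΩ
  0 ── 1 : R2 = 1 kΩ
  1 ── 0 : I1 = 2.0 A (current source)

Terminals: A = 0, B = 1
All resistors sit directly between nodes 0 and 1, so they are in parallel and share one voltage V; the full source current 2 A splits among them.
1/R_par = 1/1000 + 1/1000 = 0.002 S  =>  R_par = 500 Ω
V = I × R_par = 2 × 500 = 1000 V
I_R2 = V/R2 = 1000/1000 = 1 A

Final answer: 1 A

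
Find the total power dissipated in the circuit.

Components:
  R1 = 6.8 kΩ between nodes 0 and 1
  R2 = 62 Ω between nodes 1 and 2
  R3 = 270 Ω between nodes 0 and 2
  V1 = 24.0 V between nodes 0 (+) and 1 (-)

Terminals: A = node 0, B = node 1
Nodal analysis, taking node 1 as the 0 V reference.
Source V1 fixes V_0 = 24 V.
KCL at each unknown node (sum of currents leaving = 0; resistances in Ω):
  Node 2: (V_2 - 0)/62 + (V_2 - 24)/270 = 0
Collecting terms: 0.01983 × V_2 = 0.08889  =>  V_2 = 4.482 V
Power in each resistor, P = (ΔV)²/R:
  P_R1 = (24 - 0)²/6800 = 0.08471 W
  P_R2 = (0 - 4.482)²/62 = 0.324 W
  P_R3 = (24 - 4.482)²/270 = 1.411 W
P_total = P_R1 + P_R2 + P_R3 = 1.82 W

Final answer: 1.82 W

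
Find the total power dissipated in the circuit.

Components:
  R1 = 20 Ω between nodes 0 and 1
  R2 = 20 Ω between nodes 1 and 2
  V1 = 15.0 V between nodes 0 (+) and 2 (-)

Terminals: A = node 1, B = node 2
Nodal analysis, taking node 2 as the 0 V reference.
Source V1 fixes V_0 = 15 V.
KCL at each unknown node (sum of currents leaving = 0; resistances in Ω):
  Node 1: (V_1 - 15)/20 + (V_1 - 0)/20 = 0
Collecting terms: 0.1 × V_1 = 0.75  =>  V_1 = 7.5 V
Power in each resistor, P = (ΔV)²/R:
  P_R1 = (15 - 7.5)²/20 = 2.812 W
  P_R2 = (7.5 - 0)²/20 = 2.812 W
P_total = P_R1 + P_R2 = 5.625 W

Final answer: 5.625 W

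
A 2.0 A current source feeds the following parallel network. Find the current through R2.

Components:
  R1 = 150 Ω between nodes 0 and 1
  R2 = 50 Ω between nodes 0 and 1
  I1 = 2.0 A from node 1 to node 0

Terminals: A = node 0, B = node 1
All resistors sit directly between nodes 0 and 1, so they are in parallel and share one voltage V; the full source current 2 A splits among them.
1/R_par = 1/150 + 1/50 = 0.02667 S  =>  R_par = 37.5 Ω
V = I × R_par = 2 × 37.5 = 75 V
I_R2 = V/R2 = 75/50 = 1.5 A

Final answer: 1.5 A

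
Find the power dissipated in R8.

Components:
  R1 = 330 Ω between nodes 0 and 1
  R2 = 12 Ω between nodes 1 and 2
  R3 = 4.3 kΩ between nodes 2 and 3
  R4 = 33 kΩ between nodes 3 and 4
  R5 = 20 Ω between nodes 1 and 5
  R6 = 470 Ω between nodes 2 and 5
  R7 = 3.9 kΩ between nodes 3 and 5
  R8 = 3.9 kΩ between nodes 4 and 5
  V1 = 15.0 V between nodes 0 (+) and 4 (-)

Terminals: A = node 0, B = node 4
Nodal analysis, taking node 4 as the 0 V reference.
Source V1 fixes V_0 = 15 V.
KCL at each unknown node (sum of currents leaving = 0; resistances in Ω):
  Node 1: (V_1 - 15)/330 + (V_1 - V_2)/12 + (V_1 - V_5)/20 = 0
  Node 2: (V_2 - V_1)/12 + (V_2 - V_3)/4300 + (V_2 - V_5)/470 = 0
  Node 3: (V_3 - V_2)/4300 + (V_3 - 0)/33000 + (V_3 - V_5)/3900 = 0
  Node 5: (V_5 - V_1)/20 + (V_5 - V_2)/470 + (V_5 - V_3)/3900 + (V_5 - 0)/3900 = 0
Collecting terms (coefficients in siemens):
  0.1364·V_1 - 0.08333·V_2 - 0.05·V_5 = 0.04545
  0.08569·V_2 - 0.08333·V_1 - 0.0002326·V_3 - 0.002128·V_5 = 0
  0.0005193·V_3 - 0.0002326·V_2 - 0.0002564·V_5 = 0
  0.05264·V_5 - 0.05·V_1 - 0.002128·V_2 - 0.0002564·V_3 = 0
Solving these 4 simultaneous equations (Gaussian elimination) gives:
  V_1 = 13.72 V, V_2 = 13.71 V, V_3 = 12.88 V, V_5 = 13.65 V
I_R8 = (V_4 - V_5)/R8 = (0 - 13.65)/3900 = -0.003499 A
P_R8 = I_R8² × R8 = (-0.003499)² × 3900 = 0.04774 W

Final answer: 0.04774 W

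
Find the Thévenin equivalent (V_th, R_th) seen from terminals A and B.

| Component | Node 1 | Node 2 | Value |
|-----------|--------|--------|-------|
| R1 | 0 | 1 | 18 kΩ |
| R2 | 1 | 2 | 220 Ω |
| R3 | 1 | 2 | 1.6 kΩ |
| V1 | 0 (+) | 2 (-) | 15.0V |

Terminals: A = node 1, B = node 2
Step 1 — V_th is the open-circuit voltage V_A - V_B (nothing connected across the terminals).
Nodal analysis, taking node 2 as the 0 V reference.
Source V1 fixes V_0 = 15 V.
KCL at each unknown node (sum of currents leaving = 0; resistances in Ω):
  Node 1: (V_1 - 15)/18000 + (V_1 - 0)/220 + (V_1 - 0)/1600 = 0
Collecting terms: 0.005226 × V_1 = 0.0008333  =>  V_1 = 0.1595 V
V_th = V_1 - V_2 = 0.1595 - 0 = 0.1595 V
Step 2 — R_th: zero the source — replace V1 by a short circuit (node 2 merges into node 0) — and find the resistance seen between A (node 1) and B (node 0).
Reduce the network between node 1 (A) and node 0 (B) by series/parallel combination:
  Rp1 = R1 ‖ R2 ‖ R3 (parallel, all between nodes 0 and 1) = 1/(1/18000 + 1/220 + 1/1600) = 191.4 Ω
R_th = 191.4 Ω

Final answer: V_th = 0.1595 V, R_th = 191.4 Ω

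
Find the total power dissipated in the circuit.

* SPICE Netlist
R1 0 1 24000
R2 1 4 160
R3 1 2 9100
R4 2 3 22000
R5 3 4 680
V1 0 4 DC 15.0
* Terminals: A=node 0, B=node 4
Nodal analysis, taking node 4 as the 0 V reference.
Source V1 fixes V_0 = 15 V.
KCL at each unknown node (sum of currents leaving = 0; resistances in Ω):
  Node 1: (V_1 - 15)/24000 + (V_1 - 0)/160 + (V_1 - V_2)/9100 = 0
  Node 2: (V_2 - V_1)/9100 + (V_2 - V_3)/22000 = 0
  Node 3: (V_3 - V_2)/22000 + (V_3 - 0)/680 = 0
Collecting terms (coefficients in siemens):
  0.006402·V_1 - 0.0001099·V_2 = 0.000625
  0.0001553·V_2 - 0.0001099·V_1 - 0.00004545·V_3 = 0
  0.001516·V_3 - 0.00004545·V_2 = 0
Solving these 3 simultaneous equations (Gaussian elimination) gives:
  V_1 = 0.09884 V, V_2 = 0.07054 V, V_3 = 0.002115 V
Power in each resistor, P = (ΔV)²/R:
  P_R1 = (15 - 0.09884)²/24000 = 0.009252 W
  P_R2 = (0.09884 - 0)²/160 = 0.00006106 W
  P_R3 = (0.09884 - 0.07054)²/9100 = 0.00000008803 W
  P_R4 = (0.07054 - 0.002115)²/22000 = 0.0000002128 W
  P_R5 = (0.002115 - 0)²/680 = 0.000000006578 W
P_total = P_R1 + P_R2 + P_R3 + P_R4 + P_R5 = 0.009313 W

Final answer: 0.009313 W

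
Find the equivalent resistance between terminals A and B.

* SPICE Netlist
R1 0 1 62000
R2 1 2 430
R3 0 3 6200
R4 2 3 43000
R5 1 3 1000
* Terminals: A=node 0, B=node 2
The network is not a plain series/parallel combination. Inject a 1 A test current into terminal A (node 0) and return it from terminal B (node 2); then R_eq = V_A / (1 A).
Nodal analysis, taking node 2 as the 0 V reference.
Current source I_test pushes 1 A into node 0 and draws it out of node 2.
KCL at each unknown node (sum of currents leaving = 0; resistances in Ω):
  Node 0: (V_0 - V_1)/62000 + (V_0 - V_3)/6200 - 1 = 0
  Node 1: (V_1 - V_0)/62000 + (V_1 - 0)/430 + (V_1 - V_3)/1000 = 0
  Node 3: (V_3 - V_0)/6200 + (V_3 - V_1)/1000 + (V_3 - 0)/43000 = 0
Collecting terms (coefficients in siemens):
  0.0001774·V_0 - 0.00001613·V_1 - 0.0001613·V_3 = 1
  0.003342·V_1 - 0.00001613·V_0 - 0.001·V_3 = 0
  0.001185·V_3 - 0.0001613·V_0 - 0.001·V_1 = 0
Solving these 3 simultaneous equations (Gaussian elimination) gives:
  V_0 = 6841 V, V_1 = 417.2 V, V_3 = 1284 V
R_eq = V_0 / 1 A = 6841 Ω = 6.841 kΩ

Final answer: 6.841 kΩ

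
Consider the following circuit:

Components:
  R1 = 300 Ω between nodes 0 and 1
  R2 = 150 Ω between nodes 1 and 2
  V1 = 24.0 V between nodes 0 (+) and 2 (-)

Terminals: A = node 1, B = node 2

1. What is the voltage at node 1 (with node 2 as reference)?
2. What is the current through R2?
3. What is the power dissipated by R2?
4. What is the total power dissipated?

Nodal analysis, taking node 2 as the 0 V reference.
Source V1 fixes V_0 = 24 V.
KCL at each unknown node (sum of currents leaving = 0; resistances in Ω):
  Node 1: (V_1 - 24)/300 + (V_1 - 0)/150 = 0
Collecting terms: 0.01 × V_1 = 0.08  =>  V_1 = 8 V
Part 1:
  Read off the nodal solution: V_1 = 8 V
Part 2:
  I_R2 = (V_1 - V_2)/R2 = (8 - 0)/150 = 0.05333 A
  Magnitude: I_R2 = 0.05333 A
Part 3:
  I_R2 = (V_1 - V_2)/R2 = (8 - 0)/150 = 0.05333 A
  P_R2 = I_R2² × R2 = (0.05333)² × 150 = 0.4267 W
Part 4:
  Power in each resistor, P = (ΔV)²/R:
    P_R1 = (24 - 8)²/300 = 0.8533 W
    P_R2 = (8 - 0)²/150 = 0.4267 W
  P_total = P_R1 + P_R2 = 1.28 W

Final answers:
1. V_1 = 8 V
2. I_R2 = 0.05333 A
3. P_R2 = 0.4267 W
4. P_total = 1.28 W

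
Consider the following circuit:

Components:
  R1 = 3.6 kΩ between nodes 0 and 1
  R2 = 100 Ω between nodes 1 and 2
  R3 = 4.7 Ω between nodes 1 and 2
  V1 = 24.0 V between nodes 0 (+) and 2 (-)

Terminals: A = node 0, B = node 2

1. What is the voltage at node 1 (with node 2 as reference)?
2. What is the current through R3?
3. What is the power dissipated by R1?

Nodal analysis, taking node 2 as the 0 V reference.
Source V1 fixes V_0 = 24 V.
KCL at each unknown node (sum of currents leaving = 0; resistances in Ω):
  Node 1: (V_1 - 24)/3600 + (V_1 - 0)/100 + (V_1 - 0)/4.7 = 0
Collecting terms: 0.223 × V_1 = 0.006667  =>  V_1 = 0.02989 V
Part 1:
  Read off the nodal solution: V_1 = 0.02989 V
Part 2:
  I_R3 = (V_1 - V_2)/R3 = (0.02989 - 0)/4.7 = 0.006359 A
  Magnitude: I_R3 = 0.006359 A
Part 3:
  I_R1 = (V_0 - V_1)/R1 = (24 - 0.02989)/3600 = 0.006658 A
  P_R1 = I_R1² × R1 = (0.006658)² × 3600 = 0.1596 W

Final answers:
1. V_1 = 0.02989 V
2. I_R3 = 0.006359 A
3. P_R1 = 0.1596 W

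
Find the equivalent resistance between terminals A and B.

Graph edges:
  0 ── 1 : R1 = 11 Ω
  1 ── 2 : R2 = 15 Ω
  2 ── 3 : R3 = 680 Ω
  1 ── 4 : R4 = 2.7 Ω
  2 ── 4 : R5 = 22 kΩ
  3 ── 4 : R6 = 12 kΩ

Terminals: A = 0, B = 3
The network is not a plain series/parallel combination. Inject a 1 A test current into terminal A (node 0) and return it from terminal B (node 3); then R_eq = V_A / (1 A).
Nodal analysis, taking node 3 as the 0 V reference.
Current source I_test pushes 1 A into node 0 and draws it out of node 3.
KCL at each unknown node (sum of currents leaving = 0; resistances in Ω):
  Node 0: (V_0 - V_1)/11 - 1 = 0
  Node 1: (V_1 - V_0)/11 + (V_1 - V_2)/15 + (V_1 - V_4)/2.7 = 0
  Node 2: (V_2 - V_1)/15 + (V_2 - 0)/680 + (V_2 - V_4)/22000 = 0
  Node 4: (V_4 - V_1)/2.7 + (V_4 - V_2)/22000 + (V_4 - 0)/12000 = 0
Collecting terms (coefficients in siemens):
  0.09091·V_0 - 0.09091·V_1 = 1
  0.5279·V_1 - 0.09091·V_0 - 0.06667·V_2 - 0.3704·V_4 = 0
  0.06818·V_2 - 0.06667·V_1 - 0.00004545·V_4 = 0
  0.3705·V_4 - 0.3704·V_1 - 0.00004545·V_2 = 0
Solving these 4 simultaneous equations (Gaussian elimination) gives:
  V_0 = 668 V, V_1 = 657 V, V_2 = 642.8 V, V_4 = 656.8 V
R_eq = V_0 / 1 A = 668 Ω

Final answer: 668 Ω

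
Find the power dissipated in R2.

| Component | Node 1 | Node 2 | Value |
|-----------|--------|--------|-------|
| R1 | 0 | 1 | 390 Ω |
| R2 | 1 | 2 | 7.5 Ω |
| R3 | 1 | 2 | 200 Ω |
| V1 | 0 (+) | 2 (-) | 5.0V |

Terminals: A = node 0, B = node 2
Nodal analysis, taking node 2 as the 0 V reference.
Source V1 fixes V_0 = 5 V.
KCL at each unknown node (sum of currents leaving = 0; resistances in Ω):
  Node 1: (V_1 - 5)/390 + (V_1 - 0)/7.5 + (V_1 - 0)/200 = 0
Collecting terms: 0.1409 × V_1 = 0.01282  =>  V_1 = 0.09099 V
I_R2 = (V_1 - V_2)/R2 = (0.09099 - 0)/7.5 = 0.01213 A
P_R2 = I_R2² × R2 = (0.01213)² × 7.5 = 0.001104 W

Final answer: 0.001104 W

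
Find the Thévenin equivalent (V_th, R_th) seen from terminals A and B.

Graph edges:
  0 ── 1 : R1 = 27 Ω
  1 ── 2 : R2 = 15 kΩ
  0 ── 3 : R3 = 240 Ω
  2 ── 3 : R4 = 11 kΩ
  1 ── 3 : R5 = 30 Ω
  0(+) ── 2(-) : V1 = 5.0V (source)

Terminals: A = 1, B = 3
Step 1 — V_th is the open-circuit voltage V_A - V_B (nothing connected across the terminals).
Nodal analysis, taking node 2 as the 0 V reference.
Source V1 fixes V_0 = 5 V.
KCL at each unknown node (sum of currents leaving = 0; resistances in Ω):
  Node 1: (V_1 - 5)/27 + (V_1 - 0)/15000 + (V_1 - V_3)/30 = 0
  Node 3: (V_3 - 5)/240 + (V_3 - 0)/11000 + (V_3 - V_1)/30 = 0
Collecting terms (coefficients in siemens):
  0.07044·V_1 - 0.03333·V_3 = 0.1852
  0.03759·V_3 - 0.03333·V_1 = 0.02083
Determinant D = (0.07044)(0.03759) - (-0.03333)(-0.03333) = 0.001537
V_1 = [(0.1852)(0.03759) - (-0.03333)(0.02083)]/D = 4.982 V
V_3 = [(0.07044)(0.02083) - (0.1852)(-0.03333)]/D = 4.972 V
V_th = V_1 - V_3 = 4.982 - 4.972 = 0.01005 V
Step 2 — R_th: zero the source — replace V1 by a short circuit (node 2 merges into node 0) — and find the resistance seen between A (node 1) and B (node 3).
Reduce the network between node 1 (A) and node 3 (B) by series/parallel combination:
  Rp1 = R1 ‖ R2 (parallel, both between nodes 0 and 1) = 1/(1/27 + 1/15000) = 26.95 Ω
  Rp2 = R3 ‖ R4 (parallel, both between nodes 0 and 3) = 1/(1/240 + 1/11000) = 234.9 Ω
  Rs1 = Rp1 + Rp2 (series, joined only at node 0) = 26.95 + 234.9 = 261.8 Ω
  Rp3 = R5 ‖ Rs1 (parallel, both between nodes 1 and 3) = 1/(1/30 + 1/261.8) = 26.92 Ω
R_th = 26.92 Ω

Final answer: V_th = 0.01005 V, R_th = 26.92 Ω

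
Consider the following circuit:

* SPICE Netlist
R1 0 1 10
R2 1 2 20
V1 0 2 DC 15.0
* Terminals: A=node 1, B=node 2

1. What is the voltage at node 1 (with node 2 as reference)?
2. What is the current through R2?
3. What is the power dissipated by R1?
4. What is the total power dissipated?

Nodal analysis, taking node 2 as the 0 V reference.
Source V1 fixes V_0 = 15 V.
KCL at each unknown node (sum of currents leaving = 0; resistances in Ω):
  Node 1: (V_1 - 15)/10 + (V_1 - 0)/20 = 0
Collecting terms: 0.15 × V_1 = 1.5  =>  V_1 = 10 V
Part 1:
  Read off the nodal solution: V_1 = 10 V
Part 2:
  I_R2 = (V_1 - V_2)/R2 = (10 - 0)/20 = 0.5 A
  Magnitude: I_R2 = 0.5 A
Part 3:
  I_R1 = (V_0 - V_1)/R1 = (15 - 10)/10 = 0.5 A
  P_R1 = I_R1² × R1 = (0.5)² × 10 = 2.5 W
Part 4:
  Power in each resistor, P = (ΔV)²/R:
    P_R1 = (15 - 10)²/10 = 2.5 W
    P_R2 = (10 - 0)²/20 = 5 W
  P_total = P_R1 + P_R2 = 7.5 W

Final answers:
1. V_1 = 10 V
2. I_R2 = 0.5 A
3. P_R1 = 2.5 W
4. P_total = 7.5 W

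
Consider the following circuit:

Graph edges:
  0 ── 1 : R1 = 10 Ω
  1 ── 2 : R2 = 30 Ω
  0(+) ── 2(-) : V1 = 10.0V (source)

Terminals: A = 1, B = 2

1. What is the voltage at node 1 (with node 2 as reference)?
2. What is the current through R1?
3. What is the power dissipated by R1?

Nodal analysis, taking node 2 as the 0 V reference.
Source V1 fixes V_0 = 10 V.
KCL at each unknown node (sum of currents leaving = 0; resistances in Ω):
  Node 1: (V_1 - 10)/10 + (V_1 - 0)/30 = 0
Collecting terms: 0.1333 × V_1 = 1  =>  V_1 = 7.5 V
Part 1:
  Read off the nodal solution: V_1 = 7.5 V
Part 2:
  I_R1 = (V_0 - V_1)/R1 = (10 - 7.5)/10 = 0.25 A
  Magnitude: I_R1 = 0.25 A
Part 3:
  I_R1 = (V_0 - V_1)/R1 = (10 - 7.5)/10 = 0.25 A
  P_R1 = I_R1² × R1 = (0.25)² × 10 = 0.625 W

Final answers:
1. V_1 = 7.5 V
2. I_R1 = 0.25 A
3. P_R1 = 0.625 W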